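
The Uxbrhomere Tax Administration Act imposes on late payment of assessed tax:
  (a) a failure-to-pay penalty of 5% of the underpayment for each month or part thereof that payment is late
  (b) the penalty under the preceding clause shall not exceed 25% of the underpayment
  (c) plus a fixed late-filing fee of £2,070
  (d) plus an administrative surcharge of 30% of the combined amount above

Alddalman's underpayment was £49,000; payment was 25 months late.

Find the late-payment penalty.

Accrued rate: 5% × 25 = 125%, capped at 25% → 25%
Failure-to-pay penalty: 25% of £49,000 = £12,250
Penalty before surcharge: £12,250 + £2,070 = £14,320
Administrative surcharge: 30% of £14,320 = £4,296
Total penalty: £14,320 + £4,296 = £18,616

£18,616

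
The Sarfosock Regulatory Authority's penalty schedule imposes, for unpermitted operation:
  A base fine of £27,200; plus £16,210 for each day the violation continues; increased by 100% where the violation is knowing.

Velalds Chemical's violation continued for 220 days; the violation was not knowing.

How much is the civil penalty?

Per-day component: 220 × £16,210 = £3,566,200
Base plus per-day: £27,200 + £3,566,200 = £3,593,400
The violation was not knowing: no 100% increase.

Civil penalty: £3,593,400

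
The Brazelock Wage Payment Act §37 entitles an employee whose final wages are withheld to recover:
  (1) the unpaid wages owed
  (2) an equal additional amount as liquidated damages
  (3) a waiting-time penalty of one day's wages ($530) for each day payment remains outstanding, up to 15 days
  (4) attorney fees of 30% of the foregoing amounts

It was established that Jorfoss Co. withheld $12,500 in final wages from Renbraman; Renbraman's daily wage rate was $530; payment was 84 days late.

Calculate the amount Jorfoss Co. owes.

$42,835

Liquidated damages (equal amount): $12,500
Penalty days: min(84, 15) = 15
Waiting-time penalty: 15 × $530 = $7,950
Subtotal: $12,500 + $12,500 + $7,950 = $32,950
Attorney fees: 30% of $32,950 = $9,885
Total award: $32,950 + $9,885 = $42,835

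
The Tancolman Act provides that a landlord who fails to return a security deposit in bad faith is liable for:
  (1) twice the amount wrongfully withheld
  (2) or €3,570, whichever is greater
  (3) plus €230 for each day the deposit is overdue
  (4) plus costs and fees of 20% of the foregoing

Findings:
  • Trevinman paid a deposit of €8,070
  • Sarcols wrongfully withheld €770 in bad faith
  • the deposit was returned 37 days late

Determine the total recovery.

€14,496

Doubled: 2 × €770 = €1,540
Minimum €3,570: €1,540 is below the minimum → €3,570
Late-return penalty: 37 × €230 = €8,510
Damages plus late penalty: €3,570 + €8,510 = €12,080
Costs and fees: 20% of €12,080 = €2,416
Total recovery: €12,080 + €2,416 = €14,496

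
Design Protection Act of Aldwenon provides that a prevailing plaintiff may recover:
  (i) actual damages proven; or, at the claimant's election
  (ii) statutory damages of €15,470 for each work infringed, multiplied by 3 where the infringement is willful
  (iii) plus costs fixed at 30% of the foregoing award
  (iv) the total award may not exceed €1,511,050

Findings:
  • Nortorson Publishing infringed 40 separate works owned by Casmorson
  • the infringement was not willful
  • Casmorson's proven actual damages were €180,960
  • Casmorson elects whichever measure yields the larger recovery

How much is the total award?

Statutory damages: 40 × €15,470 = €618,800
Infringement not willful: no ×3 enhancement.
Greater of actual damages (€180,960) or statutory damages (€618,800): €618,800
Costs: 30% of €618,800 = €185,640
Award plus costs: €618,800 + €185,640 = €804,440
Cap at €1,511,050: €804,440 is within the cap, no reduction.

Award: €804,440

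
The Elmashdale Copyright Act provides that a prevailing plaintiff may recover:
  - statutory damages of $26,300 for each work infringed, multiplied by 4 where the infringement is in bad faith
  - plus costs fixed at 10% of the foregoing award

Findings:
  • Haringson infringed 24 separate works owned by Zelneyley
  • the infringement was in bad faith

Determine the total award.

$2,777,280

Statutory damages: 24 × $26,300 = $631,200
Multiplied by 4: 4 × $631,200 = $2,524,800
Costs: 10% of $2,524,800 = $252,480
Award plus costs: $2,524,800 + $252,480 = $2,777,280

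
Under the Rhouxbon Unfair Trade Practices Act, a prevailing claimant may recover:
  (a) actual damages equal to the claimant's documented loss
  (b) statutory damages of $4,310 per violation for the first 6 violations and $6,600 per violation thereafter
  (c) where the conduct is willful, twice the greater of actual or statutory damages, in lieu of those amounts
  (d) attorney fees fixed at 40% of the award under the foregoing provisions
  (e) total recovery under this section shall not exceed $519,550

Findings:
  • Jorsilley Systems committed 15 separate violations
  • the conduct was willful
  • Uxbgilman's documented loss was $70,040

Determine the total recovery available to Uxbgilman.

$238,728

First 6 violations: 6 × $4,310 = $25,860
Remaining violations: (15 − 6) × $6,600 = $59,400
Statutory damages: $25,860 + $59,400 = $85,260
Greater of actual damages ($70,040) or statutory damages ($85,260): $85,260
Doubled: 2 × $85,260 = $170,520
Attorney fees: 40% of $170,520 = $68,208
Total before cap: $170,520 + $68,208 = $238,728
Cap at $519,550: $238,728 is within the cap, no reduction.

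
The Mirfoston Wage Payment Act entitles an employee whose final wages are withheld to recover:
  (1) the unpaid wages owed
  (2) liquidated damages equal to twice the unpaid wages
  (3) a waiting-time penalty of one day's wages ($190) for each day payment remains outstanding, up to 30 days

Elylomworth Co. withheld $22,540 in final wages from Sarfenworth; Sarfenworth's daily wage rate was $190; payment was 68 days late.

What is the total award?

Doubled: 2 × $22,540 = $45,080
Penalty days: min(68, 30) = 30
Waiting-time penalty: 30 × $190 = $5,700
Total award: $22,540 + $45,080 + $5,700 = $73,320

$73,320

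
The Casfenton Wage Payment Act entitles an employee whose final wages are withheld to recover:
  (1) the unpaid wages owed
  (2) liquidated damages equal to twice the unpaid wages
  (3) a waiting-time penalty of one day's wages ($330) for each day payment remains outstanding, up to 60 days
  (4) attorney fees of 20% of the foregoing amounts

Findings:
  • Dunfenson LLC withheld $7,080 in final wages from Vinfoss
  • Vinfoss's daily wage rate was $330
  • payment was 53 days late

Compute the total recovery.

Doubled: 2 × $7,080 = $14,160
Penalty days: min(53, 60) = 53
Waiting-time penalty: 53 × $330 = $17,490
Subtotal: $7,080 + $14,160 + $17,490 = $38,730
Attorney fees: 20% of $38,730 = $7,746
Total award: $38,730 + $7,746 = $46,476

$46,476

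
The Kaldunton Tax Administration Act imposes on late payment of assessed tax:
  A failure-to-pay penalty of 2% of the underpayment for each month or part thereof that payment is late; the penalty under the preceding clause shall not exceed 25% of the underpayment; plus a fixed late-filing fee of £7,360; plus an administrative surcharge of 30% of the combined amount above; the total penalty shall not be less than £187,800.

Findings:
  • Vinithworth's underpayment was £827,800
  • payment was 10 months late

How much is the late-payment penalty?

Penalty: £224,796

Accrued rate: 2% × 10 = 20%, capped at 25% → 20%
Failure-to-pay penalty: 20% of £827,800 = £165,560
Penalty before surcharge: £165,560 + £7,360 = £172,920
Administrative surcharge: 30% of £172,920 = £51,876
Total penalty: £172,920 + £51,876 = £224,796
Minimum £187,800: £224,796 meets the minimum, no increase.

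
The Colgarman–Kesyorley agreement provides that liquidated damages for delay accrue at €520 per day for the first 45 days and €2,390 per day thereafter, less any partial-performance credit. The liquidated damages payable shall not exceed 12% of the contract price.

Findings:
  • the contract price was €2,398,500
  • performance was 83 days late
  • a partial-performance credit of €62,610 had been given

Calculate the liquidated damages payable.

€51,610

First 45 days: 45 × €520 = €23,400
Remaining days: (83 − 45) × €2,390 = €90,820
Accrued per-day damages: €23,400 + €90,820 = €114,220
Less partial-performance credit: €114,220 − €62,610 = €51,610
Cap: 12% of €2,398,500 = €287,820
Cap at €287,820: €51,610 is within the cap, no reduction.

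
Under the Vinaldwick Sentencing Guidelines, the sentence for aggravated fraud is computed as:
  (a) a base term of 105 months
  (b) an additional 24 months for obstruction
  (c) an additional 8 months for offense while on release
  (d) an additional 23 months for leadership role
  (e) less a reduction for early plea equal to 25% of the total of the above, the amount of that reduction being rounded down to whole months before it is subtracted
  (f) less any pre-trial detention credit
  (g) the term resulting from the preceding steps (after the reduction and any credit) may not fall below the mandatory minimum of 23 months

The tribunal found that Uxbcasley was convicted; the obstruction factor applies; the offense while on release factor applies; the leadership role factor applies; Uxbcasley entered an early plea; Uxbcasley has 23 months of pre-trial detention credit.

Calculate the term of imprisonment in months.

Obstruction enhancement: +24 months
Offense while on release enhancement: +8 months
Leadership role enhancement: +23 months
Adjusted term: 105 months + 24 months + 8 months + 23 months = 160 months
Early plea reduction: 25% of 160 months = 40 months (rounded down)
After reduction: 160 − 40 = 120 months
Less pre-trial detention credit: 120 months − 23 months = 97 months
Minimum 23 months: 97 months meets the minimum, no increase.

97 months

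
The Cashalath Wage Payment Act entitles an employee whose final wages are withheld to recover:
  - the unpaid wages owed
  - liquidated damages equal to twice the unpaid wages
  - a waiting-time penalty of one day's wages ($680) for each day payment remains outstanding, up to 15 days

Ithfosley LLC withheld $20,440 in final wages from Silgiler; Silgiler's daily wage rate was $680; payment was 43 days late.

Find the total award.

$71,520

Doubled: 2 × $20,440 = $40,880
Penalty days: min(43, 15) = 15
Waiting-time penalty: 15 × $680 = $10,200
Total award: $20,440 + $40,880 + $10,200 = $71,520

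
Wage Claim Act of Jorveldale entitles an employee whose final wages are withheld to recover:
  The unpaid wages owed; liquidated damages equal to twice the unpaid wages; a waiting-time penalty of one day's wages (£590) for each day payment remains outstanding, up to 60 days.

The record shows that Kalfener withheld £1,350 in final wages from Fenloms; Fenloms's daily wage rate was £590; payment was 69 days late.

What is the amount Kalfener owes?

Total award: £39,450

Doubled: 2 × £1,350 = £2,700
Penalty days: min(69, 60) = 60
Waiting-time penalty: 60 × £590 = £35,400
Total award: £1,350 + £2,700 + £35,400 = £39,450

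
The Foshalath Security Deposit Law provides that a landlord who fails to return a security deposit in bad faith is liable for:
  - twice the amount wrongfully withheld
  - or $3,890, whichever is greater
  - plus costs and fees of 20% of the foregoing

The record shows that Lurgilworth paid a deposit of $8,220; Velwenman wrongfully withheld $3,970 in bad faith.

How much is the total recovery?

$9,528

Doubled: 2 × $3,970 = $7,940
Minimum $3,890: $7,940 meets the minimum, no increase.
Costs and fees: 20% of $7,940 = $1,588
Total recovery: $7,940 + $1,588 = $9,528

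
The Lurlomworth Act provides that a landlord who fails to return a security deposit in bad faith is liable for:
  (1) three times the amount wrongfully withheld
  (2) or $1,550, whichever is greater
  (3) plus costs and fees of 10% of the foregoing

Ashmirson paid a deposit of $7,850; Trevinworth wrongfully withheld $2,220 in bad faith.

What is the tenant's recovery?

$7,326

Trebled: 3 × $2,220 = $6,660
Minimum $1,550: $6,660 meets the minimum, no increase.
Costs and fees: 10% of $6,660 = $666
Total recovery: $6,660 + $666 = $7,326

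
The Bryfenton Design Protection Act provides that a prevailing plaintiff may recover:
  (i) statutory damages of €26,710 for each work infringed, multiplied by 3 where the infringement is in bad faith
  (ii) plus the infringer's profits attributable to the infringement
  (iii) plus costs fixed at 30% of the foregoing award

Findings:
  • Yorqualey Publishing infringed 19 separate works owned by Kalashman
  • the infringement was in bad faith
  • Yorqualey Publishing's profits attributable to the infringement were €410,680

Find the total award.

Statutory damages: 19 × €26,710 = €507,490
Trebled: 3 × €507,490 = €1,522,470
Combined award: €1,522,470 + €410,680 = €1,933,150
Costs: 30% of €1,933,150 = €579,945
Award plus costs: €1,933,150 + €579,945 = €2,513,095

€2,513,095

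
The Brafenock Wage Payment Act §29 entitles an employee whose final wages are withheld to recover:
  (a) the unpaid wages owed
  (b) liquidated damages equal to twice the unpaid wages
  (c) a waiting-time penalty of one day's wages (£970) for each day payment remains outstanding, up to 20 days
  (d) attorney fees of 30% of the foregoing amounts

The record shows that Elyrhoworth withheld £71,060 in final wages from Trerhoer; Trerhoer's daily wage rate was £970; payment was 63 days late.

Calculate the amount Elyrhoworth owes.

£302,354

Doubled: 2 × £71,060 = £142,120
Penalty days: min(63, 20) = 20
Waiting-time penalty: 20 × £970 = £19,400
Subtotal: £71,060 + £142,120 + £19,400 = £232,580
Attorney fees: 30% of £232,580 = £69,774
Total award: £232,580 + £69,774 = £302,354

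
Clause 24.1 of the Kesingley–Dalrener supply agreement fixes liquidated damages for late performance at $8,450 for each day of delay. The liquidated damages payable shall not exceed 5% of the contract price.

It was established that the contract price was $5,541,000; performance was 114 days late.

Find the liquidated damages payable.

$277,050

Per-day damages: 114 × $8,450 = $963,300
Cap: 5% of $5,541,000 = $277,050
Cap at $277,050: $963,300 exceeds the cap → $277,050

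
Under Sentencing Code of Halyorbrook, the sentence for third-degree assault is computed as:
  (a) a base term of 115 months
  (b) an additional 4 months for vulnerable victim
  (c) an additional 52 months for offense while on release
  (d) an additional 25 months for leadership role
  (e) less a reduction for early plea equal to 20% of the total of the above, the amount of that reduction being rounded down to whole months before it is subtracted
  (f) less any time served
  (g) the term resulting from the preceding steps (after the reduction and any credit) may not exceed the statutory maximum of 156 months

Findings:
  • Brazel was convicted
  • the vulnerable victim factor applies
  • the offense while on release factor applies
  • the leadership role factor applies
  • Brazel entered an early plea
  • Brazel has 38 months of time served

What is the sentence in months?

Vulnerable victim enhancement: +4 months
Offense while on release enhancement: +52 months
Leadership role enhancement: +25 months
Adjusted term: 115 months + 4 months + 52 months + 25 months = 196 months
Early plea reduction: 20% of 196 months = 39 months (rounded down)
After reduction: 196 − 39 = 157 months
Less time served: 157 months − 38 months = 119 months
Cap at 156 months: 119 months is within the cap, no reduction.

119 months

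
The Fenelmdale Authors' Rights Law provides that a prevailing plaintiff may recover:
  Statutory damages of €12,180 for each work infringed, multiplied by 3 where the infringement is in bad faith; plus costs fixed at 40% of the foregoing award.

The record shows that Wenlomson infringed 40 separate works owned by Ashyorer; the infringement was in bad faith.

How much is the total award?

Statutory damages: 40 × €12,180 = €487,200
Trebled: 3 × €487,200 = €1,461,600
Costs: 40% of €1,461,600 = €584,640
Award plus costs: €1,461,600 + €584,640 = €2,046,240

€2,046,240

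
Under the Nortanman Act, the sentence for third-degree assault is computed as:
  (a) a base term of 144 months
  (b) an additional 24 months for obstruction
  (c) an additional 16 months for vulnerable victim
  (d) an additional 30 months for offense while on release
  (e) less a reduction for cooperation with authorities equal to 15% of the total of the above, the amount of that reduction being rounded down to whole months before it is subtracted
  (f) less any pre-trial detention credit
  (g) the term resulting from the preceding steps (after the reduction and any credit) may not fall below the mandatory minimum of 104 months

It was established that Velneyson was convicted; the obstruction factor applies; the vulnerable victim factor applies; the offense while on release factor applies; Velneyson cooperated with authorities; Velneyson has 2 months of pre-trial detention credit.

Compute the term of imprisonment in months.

180 months

Obstruction enhancement: +24 months
Vulnerable victim enhancement: +16 months
Offense while on release enhancement: +30 months
Adjusted term: 144 months + 24 months + 16 months + 30 months = 214 months
Cooperation with authorities reduction: 15% of 214 months = 32 months (rounded down)
After reduction: 214 − 32 = 182 months
Less pre-trial detention credit: 182 months − 2 months = 180 months
Minimum 104 months: 180 months meets the minimum, no increase.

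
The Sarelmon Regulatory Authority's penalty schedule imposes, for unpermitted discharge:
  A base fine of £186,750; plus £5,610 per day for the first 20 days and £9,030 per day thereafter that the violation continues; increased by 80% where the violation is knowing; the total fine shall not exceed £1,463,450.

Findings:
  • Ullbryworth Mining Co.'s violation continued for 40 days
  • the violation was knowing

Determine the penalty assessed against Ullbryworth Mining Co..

First 20 days: 20 × £5,610 = £112,200
Remaining days: (40 − 20) × £9,030 = £180,600
Per-day component: £112,200 + £180,600 = £292,800
Base plus per-day: £186,750 + £292,800 = £479,550
Enhancement: 80% of £479,550 = £383,640
Enhanced fine: £479,550 + £383,640 = £863,190
Cap at £1,463,450: £863,190 is within the cap, no reduction.

Civil penalty: £863,190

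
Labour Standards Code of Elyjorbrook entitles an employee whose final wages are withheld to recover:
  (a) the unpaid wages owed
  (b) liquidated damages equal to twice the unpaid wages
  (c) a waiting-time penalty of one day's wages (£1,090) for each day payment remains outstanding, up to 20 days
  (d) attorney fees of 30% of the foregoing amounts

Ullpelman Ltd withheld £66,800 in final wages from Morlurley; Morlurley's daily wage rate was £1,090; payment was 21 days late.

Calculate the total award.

Doubled: 2 × £66,800 = £133,600
Penalty days: min(21, 20) = 20
Waiting-time penalty: 20 × £1,090 = £21,800
Subtotal: £66,800 + £133,600 + £21,800 = £222,200
Attorney fees: 30% of £222,200 = £66,660
Total award: £222,200 + £66,660 = £288,860

£288,860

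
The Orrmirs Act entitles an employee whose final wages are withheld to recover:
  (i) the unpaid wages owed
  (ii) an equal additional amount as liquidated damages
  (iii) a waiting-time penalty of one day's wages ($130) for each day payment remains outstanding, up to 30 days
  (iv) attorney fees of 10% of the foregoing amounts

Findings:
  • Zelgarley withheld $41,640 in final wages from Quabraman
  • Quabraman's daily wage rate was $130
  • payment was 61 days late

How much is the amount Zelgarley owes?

Liquidated damages (equal amount): $41,640
Penalty days: min(61, 30) = 30
Waiting-time penalty: 30 × $130 = $3,900
Subtotal: $41,640 + $41,640 + $3,900 = $87,180
Attorney fees: 10% of $87,180 = $8,718
Total award: $87,180 + $8,718 = $95,898

Total award: $95,898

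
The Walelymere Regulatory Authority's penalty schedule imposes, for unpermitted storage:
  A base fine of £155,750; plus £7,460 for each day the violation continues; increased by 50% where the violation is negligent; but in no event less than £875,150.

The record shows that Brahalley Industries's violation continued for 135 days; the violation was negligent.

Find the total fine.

£1,744,275

Per-day component: 135 × £7,460 = £1,007,100
Base plus per-day: £155,750 + £1,007,100 = £1,162,850
Enhancement: 50% of £1,162,850 = £581,425
Enhanced fine: £1,162,850 + £581,425 = £1,744,275
Minimum £875,150: £1,744,275 meets the minimum, no increase.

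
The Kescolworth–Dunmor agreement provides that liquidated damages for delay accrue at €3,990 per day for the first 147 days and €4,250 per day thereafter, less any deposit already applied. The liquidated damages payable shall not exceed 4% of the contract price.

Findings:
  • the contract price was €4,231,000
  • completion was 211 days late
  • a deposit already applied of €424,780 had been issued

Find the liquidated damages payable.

First 147 days: 147 × €3,990 = €586,530
Remaining days: (211 − 147) × €4,250 = €272,000
Accrued per-day damages: €586,530 + €272,000 = €858,530
Less deposit already applied: €858,530 − €424,780 = €433,750
Cap: 4% of €4,231,000 = €169,240
Cap at €169,240: €433,750 exceeds the cap → €169,240

€169,240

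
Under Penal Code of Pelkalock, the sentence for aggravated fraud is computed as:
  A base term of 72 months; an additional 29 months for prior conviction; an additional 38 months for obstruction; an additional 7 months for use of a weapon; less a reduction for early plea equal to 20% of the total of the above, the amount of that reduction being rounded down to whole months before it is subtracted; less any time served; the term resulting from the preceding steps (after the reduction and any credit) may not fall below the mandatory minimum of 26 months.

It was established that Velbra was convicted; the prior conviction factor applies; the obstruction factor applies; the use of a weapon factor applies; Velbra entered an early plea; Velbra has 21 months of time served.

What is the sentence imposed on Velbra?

Sentence: 96 months

Prior conviction enhancement: +29 months
Obstruction enhancement: +38 months
Use of a weapon enhancement: +7 months
Adjusted term: 72 months + 29 months + 38 months + 7 months = 146 months
Early plea reduction: 20% of 146 months = 29 months (rounded down)
After reduction: 146 − 29 = 117 months
Less time served: 117 months − 21 months = 96 months
Minimum 26 months: 96 months meets the minimum, no increase.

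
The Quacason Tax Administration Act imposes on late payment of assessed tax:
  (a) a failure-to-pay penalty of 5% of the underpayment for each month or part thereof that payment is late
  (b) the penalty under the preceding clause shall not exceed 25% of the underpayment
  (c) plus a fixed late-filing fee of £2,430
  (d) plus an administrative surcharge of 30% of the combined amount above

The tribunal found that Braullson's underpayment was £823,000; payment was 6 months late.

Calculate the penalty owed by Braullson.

Accrued rate: 5% × 6 = 30%, capped at 25% → 25%
Failure-to-pay penalty: 25% of £823,000 = £205,750
Penalty before surcharge: £205,750 + £2,430 = £208,180
Administrative surcharge: 30% of £208,180 = £62,454
Total penalty: £208,180 + £62,454 = £270,634

£270,634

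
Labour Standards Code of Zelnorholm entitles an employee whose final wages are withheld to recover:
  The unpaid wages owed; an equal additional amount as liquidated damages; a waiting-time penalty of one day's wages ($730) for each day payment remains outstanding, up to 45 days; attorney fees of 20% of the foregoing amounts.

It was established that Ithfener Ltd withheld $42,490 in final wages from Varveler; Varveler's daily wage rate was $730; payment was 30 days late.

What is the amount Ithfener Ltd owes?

Liquidated damages (equal amount): $42,490
Penalty days: min(30, 45) = 30
Waiting-time penalty: 30 × $730 = $21,900
Subtotal: $42,490 + $42,490 + $21,900 = $106,880
Attorney fees: 20% of $106,880 = $21,376
Total award: $106,880 + $21,376 = $128,256

$128,256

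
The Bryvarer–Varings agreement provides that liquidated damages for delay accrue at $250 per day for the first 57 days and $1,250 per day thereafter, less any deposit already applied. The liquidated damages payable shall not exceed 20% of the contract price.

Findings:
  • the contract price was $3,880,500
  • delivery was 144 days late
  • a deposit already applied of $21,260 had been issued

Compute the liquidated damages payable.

$101,740

First 57 days: 57 × $250 = $14,250
Remaining days: (144 − 57) × $1,250 = $108,750
Accrued per-day damages: $14,250 + $108,750 = $123,000
Less deposit already applied: $123,000 − $21,260 = $101,740
Cap: 20% of $3,880,500 = $776,100
Cap at $776,100: $101,740 is within the cap, no reduction.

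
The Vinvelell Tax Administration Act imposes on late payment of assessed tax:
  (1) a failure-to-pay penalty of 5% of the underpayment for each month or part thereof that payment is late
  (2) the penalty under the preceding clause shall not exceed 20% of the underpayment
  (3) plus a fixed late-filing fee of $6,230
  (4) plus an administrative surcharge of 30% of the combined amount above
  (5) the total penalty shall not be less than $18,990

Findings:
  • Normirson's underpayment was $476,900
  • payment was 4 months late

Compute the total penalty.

$132,093

Accrued rate: 5% × 4 = 20%, capped at 20% → 20%
Failure-to-pay penalty: 20% of $476,900 = $95,380
Penalty before surcharge: $95,380 + $6,230 = $101,610
Administrative surcharge: 30% of $101,610 = $30,483
Total penalty: $101,610 + $30,483 = $132,093
Minimum $18,990: $132,093 meets the minimum, no increase.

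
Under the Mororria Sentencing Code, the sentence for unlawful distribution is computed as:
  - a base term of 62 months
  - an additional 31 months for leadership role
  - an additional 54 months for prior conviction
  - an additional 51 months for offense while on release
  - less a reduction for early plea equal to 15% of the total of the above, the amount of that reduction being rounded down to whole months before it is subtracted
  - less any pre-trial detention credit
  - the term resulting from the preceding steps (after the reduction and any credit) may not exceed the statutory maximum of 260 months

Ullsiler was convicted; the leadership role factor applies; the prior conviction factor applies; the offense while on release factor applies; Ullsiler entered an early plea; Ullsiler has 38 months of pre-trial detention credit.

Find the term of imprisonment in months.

131 months

Leadership role enhancement: +31 months
Prior conviction enhancement: +54 months
Offense while on release enhancement: +51 months
Adjusted term: 62 months + 31 months + 54 months + 51 months = 198 months
Early plea reduction: 15% of 198 months = 29 months (rounded down)
After reduction: 198 − 29 = 169 months
Less pre-trial detention credit: 169 months − 38 months = 131 months
Cap at 260 months: 131 months is within the cap, no reduction.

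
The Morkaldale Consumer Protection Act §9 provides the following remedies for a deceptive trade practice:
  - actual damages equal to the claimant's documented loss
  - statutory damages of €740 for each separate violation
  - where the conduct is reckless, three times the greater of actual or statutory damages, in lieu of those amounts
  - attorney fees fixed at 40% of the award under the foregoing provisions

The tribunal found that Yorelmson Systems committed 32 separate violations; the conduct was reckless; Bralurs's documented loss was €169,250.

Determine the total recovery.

Statutory damages: 32 × €740 = €23,680
Greater of actual damages (€169,250) or statutory damages (€23,680): €169,250
Trebled: 3 × €169,250 = €507,750
Attorney fees: 40% of €507,750 = €203,100
Total recovery: €507,750 + €203,100 = €710,850

€710,850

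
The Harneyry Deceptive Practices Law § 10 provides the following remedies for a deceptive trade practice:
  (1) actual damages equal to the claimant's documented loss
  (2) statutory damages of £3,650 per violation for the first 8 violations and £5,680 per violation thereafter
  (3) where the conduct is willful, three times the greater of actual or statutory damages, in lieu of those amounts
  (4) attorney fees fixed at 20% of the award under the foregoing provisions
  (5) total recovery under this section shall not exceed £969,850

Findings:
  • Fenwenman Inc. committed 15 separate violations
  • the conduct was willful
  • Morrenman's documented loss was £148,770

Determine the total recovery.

£535,572

First 8 violations: 8 × £3,650 = £29,200
Remaining violations: (15 − 8) × £5,680 = £39,760
Statutory damages: £29,200 + £39,760 = £68,960
Greater of actual damages (£148,770) or statutory damages (£68,960): £148,770
Trebled: 3 × £148,770 = £446,310
Attorney fees: 20% of £446,310 = £89,262
Total before cap: £446,310 + £89,262 = £535,572
Cap at £969,850: £535,572 is within the cap, no reduction.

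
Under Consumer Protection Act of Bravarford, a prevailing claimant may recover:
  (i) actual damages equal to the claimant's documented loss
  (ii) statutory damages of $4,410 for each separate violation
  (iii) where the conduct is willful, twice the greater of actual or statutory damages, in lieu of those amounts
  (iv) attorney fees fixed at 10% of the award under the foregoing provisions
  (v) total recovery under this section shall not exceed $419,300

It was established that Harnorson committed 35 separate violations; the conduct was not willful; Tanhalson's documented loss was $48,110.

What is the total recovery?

$222,706

Statutory damages: 35 × $4,410 = $154,350
Conduct not willful: the in-lieu enhancement does not apply.
Actual plus statutory damages: $48,110 + $154,350 = $202,460
Attorney fees: 10% of $202,460 = $20,246
Total before cap: $202,460 + $20,246 = $222,706
Cap at $419,300: $222,706 is within the cap, no reduction.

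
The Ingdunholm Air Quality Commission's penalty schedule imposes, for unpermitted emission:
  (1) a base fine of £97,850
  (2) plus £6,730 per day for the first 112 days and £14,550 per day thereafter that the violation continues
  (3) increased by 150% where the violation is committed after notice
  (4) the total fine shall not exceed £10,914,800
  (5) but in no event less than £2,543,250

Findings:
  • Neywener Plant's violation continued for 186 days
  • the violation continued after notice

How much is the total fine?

£4,820,775

First 112 days: 112 × £6,730 = £753,760
Remaining days: (186 − 112) × £14,550 = £1,076,700
Per-day component: £753,760 + £1,076,700 = £1,830,460
Base plus per-day: £97,850 + £1,830,460 = £1,928,310
Enhancement: 150% of £1,928,310 = £2,892,465
Enhanced fine: £1,928,310 + £2,892,465 = £4,820,775
Cap at £10,914,800: £4,820,775 is within the cap, no reduction.
Minimum £2,543,250: £4,820,775 meets the minimum, no increase.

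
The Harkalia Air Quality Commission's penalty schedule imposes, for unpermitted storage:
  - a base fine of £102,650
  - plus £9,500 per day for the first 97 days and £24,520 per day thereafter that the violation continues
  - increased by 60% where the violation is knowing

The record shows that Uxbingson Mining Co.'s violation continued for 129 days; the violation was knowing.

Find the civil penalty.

First 97 days: 97 × £9,500 = £921,500
Remaining days: (129 − 97) × £24,520 = £784,640
Per-day component: £921,500 + £784,640 = £1,706,140
Base plus per-day: £102,650 + £1,706,140 = £1,808,790
Enhancement: 60% of £1,808,790 = £1,085,274
Enhanced fine: £1,808,790 + £1,085,274 = £2,894,064

£2,894,064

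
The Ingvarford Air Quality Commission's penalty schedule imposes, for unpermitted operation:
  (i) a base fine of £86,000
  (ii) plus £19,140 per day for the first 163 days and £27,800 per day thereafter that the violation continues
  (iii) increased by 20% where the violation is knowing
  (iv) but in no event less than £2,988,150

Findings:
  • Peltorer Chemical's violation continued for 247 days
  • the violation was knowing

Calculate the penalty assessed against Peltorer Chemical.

First 163 days: 163 × £19,140 = £3,119,820
Remaining days: (247 − 163) × £27,800 = £2,335,200
Per-day component: £3,119,820 + £2,335,200 = £5,455,020
Base plus per-day: £86,000 + £5,455,020 = £5,541,020
Enhancement: 20% of £5,541,020 = £1,108,204
Enhanced fine: £5,541,020 + £1,108,204 = £6,649,224
Minimum £2,988,150: £6,649,224 meets the minimum, no increase.

£6,649,224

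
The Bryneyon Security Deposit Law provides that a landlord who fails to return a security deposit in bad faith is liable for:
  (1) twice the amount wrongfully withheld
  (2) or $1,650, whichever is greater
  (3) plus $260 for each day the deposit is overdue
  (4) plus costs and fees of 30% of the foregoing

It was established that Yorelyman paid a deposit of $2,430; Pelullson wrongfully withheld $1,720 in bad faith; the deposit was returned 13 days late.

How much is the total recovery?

$8,866

Doubled: 2 × $1,720 = $3,440
Minimum $1,650: $3,440 meets the minimum, no increase.
Late-return penalty: 13 × $260 = $3,380
Damages plus late penalty: $3,440 + $3,380 = $6,820
Costs and fees: 30% of $6,820 = $2,046
Total recovery: $6,820 + $2,046 = $8,866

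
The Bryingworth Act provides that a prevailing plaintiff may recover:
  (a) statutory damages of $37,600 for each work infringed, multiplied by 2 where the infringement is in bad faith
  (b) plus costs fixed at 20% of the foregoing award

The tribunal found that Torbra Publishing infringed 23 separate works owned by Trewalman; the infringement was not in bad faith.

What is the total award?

Statutory damages: 23 × $37,600 = $864,800
Infringement not in bad faith: no ×2 enhancement.
Costs: 20% of $864,800 = $172,960
Award plus costs: $864,800 + $172,960 = $1,037,760

Award: $1,037,760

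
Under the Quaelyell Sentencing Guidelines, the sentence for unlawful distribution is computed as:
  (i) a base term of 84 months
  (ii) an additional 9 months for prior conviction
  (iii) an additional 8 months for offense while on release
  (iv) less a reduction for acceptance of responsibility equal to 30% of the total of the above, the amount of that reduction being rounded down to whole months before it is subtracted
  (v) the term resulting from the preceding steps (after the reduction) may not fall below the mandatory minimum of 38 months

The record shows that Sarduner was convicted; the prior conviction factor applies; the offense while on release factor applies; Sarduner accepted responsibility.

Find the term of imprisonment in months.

71 months

Prior conviction enhancement: +9 months
Offense while on release enhancement: +8 months
Adjusted term: 84 months + 9 months + 8 months = 101 months
Acceptance of responsibility reduction: 30% of 101 months = 30 months (rounded down)
After reduction: 101 − 30 = 71 months
Minimum 38 months: 71 months meets the minimum, no increase.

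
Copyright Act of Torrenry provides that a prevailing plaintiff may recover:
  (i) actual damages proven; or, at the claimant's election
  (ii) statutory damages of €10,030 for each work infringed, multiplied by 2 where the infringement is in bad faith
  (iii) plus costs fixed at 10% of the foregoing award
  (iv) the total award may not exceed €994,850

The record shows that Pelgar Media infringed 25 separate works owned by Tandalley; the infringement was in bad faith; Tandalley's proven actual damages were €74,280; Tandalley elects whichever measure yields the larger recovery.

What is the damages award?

Statutory damages: 25 × €10,030 = €250,750
Doubled: 2 × €250,750 = €501,500
Greater of actual damages (€74,280) or enhanced statutory damages (€501,500): €501,500
Costs: 10% of €501,500 = €50,150
Award plus costs: €501,500 + €50,150 = €551,650
Cap at €994,850: €551,650 is within the cap, no reduction.

Award: €551,650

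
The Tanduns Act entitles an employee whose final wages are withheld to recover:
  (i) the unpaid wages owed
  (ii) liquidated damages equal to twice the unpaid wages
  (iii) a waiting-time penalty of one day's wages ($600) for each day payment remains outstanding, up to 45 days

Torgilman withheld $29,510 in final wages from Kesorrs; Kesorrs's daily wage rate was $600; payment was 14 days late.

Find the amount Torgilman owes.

$96,930

Doubled: 2 × $29,510 = $59,020
Penalty days: min(14, 45) = 14
Waiting-time penalty: 14 × $600 = $8,400
Total award: $29,510 + $59,020 + $8,400 = $96,930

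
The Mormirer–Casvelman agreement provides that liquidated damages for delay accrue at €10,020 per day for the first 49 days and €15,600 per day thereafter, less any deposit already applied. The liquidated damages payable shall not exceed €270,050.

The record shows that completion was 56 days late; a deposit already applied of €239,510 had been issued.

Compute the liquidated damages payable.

€270,050

First 49 days: 49 × €10,020 = €490,980
Remaining days: (56 − 49) × €15,600 = €109,200
Accrued per-day damages: €490,980 + €109,200 = €600,180
Less deposit already applied: €600,180 − €239,510 = €360,670
Cap at €270,050: €360,670 exceeds the cap → €270,050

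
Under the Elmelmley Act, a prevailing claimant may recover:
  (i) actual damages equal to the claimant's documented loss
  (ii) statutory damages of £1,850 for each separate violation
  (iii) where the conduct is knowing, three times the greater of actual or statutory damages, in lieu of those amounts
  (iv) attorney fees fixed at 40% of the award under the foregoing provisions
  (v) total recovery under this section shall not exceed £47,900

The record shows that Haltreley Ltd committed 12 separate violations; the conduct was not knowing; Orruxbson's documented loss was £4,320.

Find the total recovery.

Statutory damages: 12 × £1,850 = £22,200
Conduct not knowing: the in-lieu enhancement does not apply.
Actual plus statutory damages: £4,320 + £22,200 = £26,520
Attorney fees: 40% of £26,520 = £10,608
Total before cap: £26,520 + £10,608 = £37,128
Cap at £47,900: £37,128 is within the cap, no reduction.

£37,128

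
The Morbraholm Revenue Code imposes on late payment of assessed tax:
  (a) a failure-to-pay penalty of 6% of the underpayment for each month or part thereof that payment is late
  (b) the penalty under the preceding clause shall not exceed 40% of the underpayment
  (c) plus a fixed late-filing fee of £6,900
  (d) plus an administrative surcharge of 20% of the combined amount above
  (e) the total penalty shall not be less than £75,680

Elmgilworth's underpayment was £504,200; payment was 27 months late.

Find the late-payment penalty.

£250,296

Accrued rate: 6% × 27 = 162%, capped at 40% → 40%
Failure-to-pay penalty: 40% of £504,200 = £201,680
Penalty before surcharge: £201,680 + £6,900 = £208,580
Administrative surcharge: 20% of £208,580 = £41,716
Total penalty: £208,580 + £41,716 = £250,296
Minimum £75,680: £250,296 meets the minimum, no increase.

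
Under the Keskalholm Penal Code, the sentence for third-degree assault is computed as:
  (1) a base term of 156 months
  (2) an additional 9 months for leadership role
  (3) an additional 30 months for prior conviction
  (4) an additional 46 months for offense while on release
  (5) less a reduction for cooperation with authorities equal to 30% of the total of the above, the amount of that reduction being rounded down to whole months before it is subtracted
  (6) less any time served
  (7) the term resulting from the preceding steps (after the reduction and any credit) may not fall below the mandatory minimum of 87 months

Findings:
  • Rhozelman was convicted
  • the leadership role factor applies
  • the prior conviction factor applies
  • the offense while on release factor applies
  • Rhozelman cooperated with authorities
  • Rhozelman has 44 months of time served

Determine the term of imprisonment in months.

Leadership role enhancement: +9 months
Prior conviction enhancement: +30 months
Offense while on release enhancement: +46 months
Adjusted term: 156 months + 9 months + 30 months + 46 months = 241 months
Cooperation with authorities reduction: 30% of 241 months = 72 months (rounded down)
After reduction: 241 − 72 = 169 months
Less time served: 169 months − 44 months = 125 months
Minimum 87 months: 125 months meets the minimum, no increase.

125 months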